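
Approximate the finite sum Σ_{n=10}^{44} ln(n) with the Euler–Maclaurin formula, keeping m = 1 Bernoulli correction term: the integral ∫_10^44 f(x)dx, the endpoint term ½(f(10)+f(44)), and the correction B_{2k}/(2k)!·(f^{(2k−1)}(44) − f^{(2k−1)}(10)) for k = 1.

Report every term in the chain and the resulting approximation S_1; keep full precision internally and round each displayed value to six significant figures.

S_1 ≈ 112.515

Integral: ∫_10^44 ln(x) dx = 109.478.
Boundary: ½(f(10) + f(44)) = ½(2.30259 + 3.78419) = 3.04339.
So far: 112.522.
Order-1 term: 1/12 · (0.0227273 − 0.100000) = -0.00643939.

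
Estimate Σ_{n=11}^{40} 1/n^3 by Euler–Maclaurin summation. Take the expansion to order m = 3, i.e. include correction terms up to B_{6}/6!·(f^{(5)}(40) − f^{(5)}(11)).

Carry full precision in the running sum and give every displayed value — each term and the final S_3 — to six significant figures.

Integral: ∫_11^40 1/x^3 dx = 0.00381973.
Boundary: ½(f(11) + f(40)) = ½(0.000751315 + 1.56250e-05) = 0.000383470.
So far: 0.00420320.
Correction k=1: B_{2}/2! · (f^{(1)}(40) − f^{(1)}(11)) = 1/12 · (-1.17187e-06 − (-0.000204904)) = 1.69777e-05.
Partial sum through k=1: 0.00422018.
Correction k=2: B_{4}/4! · (f^{(3)}(40) − f^{(3)}(11)) = −1/720 · (-1.46484e-08 − (-3.38684e-05)) = -4.70191e-08.
Partial sum through k=2: 0.00422013.
Correction k=3: B_{6}/6! · (f^{(5)}(40) − f^{(5)}(11)) = 1/30240 · (-3.84521e-10 − (-1.17560e-05)) = 3.88743e-10.

S_3 ≈ 0.00422013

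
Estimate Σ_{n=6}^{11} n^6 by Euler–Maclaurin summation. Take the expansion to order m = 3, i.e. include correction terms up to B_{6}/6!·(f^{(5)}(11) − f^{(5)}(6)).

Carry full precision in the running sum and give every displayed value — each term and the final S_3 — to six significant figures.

S_3 ≈ 3.72945e+06

Integral: ∫_6^11 x^6 dx = 2.74389e+06.
½[f(6) + f(11)] = ½[46656.0 + 1.77156e+06] = 909108.
So far: 3.65300e+06.
Correction k=1: B_{2}/2! · (f^{(1)}(11) − f^{(1)}(6)) = 1/12 · (966306 − 46656.0) = 76637.5.
After k=1: 3.72964e+06.
Correction k=2: B_{4}/4! · (f^{(3)}(11) − f^{(3)}(6)) = −1/720 · (159720 − 25920.0) = -185.833.
After k=2: 3.72945e+06.
Correction k=3: B_{6}/6! · (f^{(5)}(11) − f^{(5)}(6)) = 1/30240 · (7920.00 − 4320.00) = 0.119048.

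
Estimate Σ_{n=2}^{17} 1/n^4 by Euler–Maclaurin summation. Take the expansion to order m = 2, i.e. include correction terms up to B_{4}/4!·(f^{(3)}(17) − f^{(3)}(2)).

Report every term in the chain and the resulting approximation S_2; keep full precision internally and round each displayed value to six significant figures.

Integral: ∫_2^17 1/x^4 dx = 0.0415988.
Endpoint term: (f(2) + f(17))/2 = (0.0625000 + 1.19730e-05)/2 = 0.0312560.
So far: 0.0728548.
Order-1 term: 1/12 · (-2.81719e-06 − (-0.125000)) = 0.0104164.
Running total after k=1: 0.0832712.
Order-2 term: −1/720 · (-2.92441e-07 − (-0.937500)) = -0.00130208.

S_2 ≈ 0.0819692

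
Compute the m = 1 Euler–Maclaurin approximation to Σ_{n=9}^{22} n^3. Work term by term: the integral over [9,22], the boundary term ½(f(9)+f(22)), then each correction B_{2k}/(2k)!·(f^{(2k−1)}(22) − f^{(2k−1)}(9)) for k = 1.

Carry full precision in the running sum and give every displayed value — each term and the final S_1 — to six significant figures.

∫_9^22 x^3 dx evaluates to 56923.8.
Endpoint term: (f(9) + f(22))/2 = (729.000 + 10648.0)/2 = 5688.50.
Running total after boundary: 62612.2.
Order-1 term: 1/12 · (1452.00 − 243.000) = 100.750.

S_1 ≈ 62713.0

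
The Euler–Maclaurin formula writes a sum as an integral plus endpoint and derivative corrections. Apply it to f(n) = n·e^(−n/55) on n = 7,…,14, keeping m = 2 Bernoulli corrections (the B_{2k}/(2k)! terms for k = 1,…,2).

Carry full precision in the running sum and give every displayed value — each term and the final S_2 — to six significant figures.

Integral: ∫_7^14 x·e^(−x/55) dx = 60.3377.
½[f(7) + f(14)] = ½[6.16345 + 10.8538] = 8.50861.
So far: 68.8463.
Order-1 term: 1/12 · (0.577928 − 0.768431) = -0.0158753.
After k=1: 68.8304.
Order-2 term: −1/720 · (0.000703625 − 0.000836171) = 1.84092e-07.

S_2 ≈ 68.8304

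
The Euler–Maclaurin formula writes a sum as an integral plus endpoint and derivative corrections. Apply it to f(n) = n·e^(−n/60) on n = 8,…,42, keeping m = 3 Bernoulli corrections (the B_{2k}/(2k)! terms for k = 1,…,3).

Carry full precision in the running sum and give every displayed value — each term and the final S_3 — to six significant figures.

S_3 ≈ 545.483

∫_8^42 x·e^(−x/60) dx evaluates to 531.605.
Endpoint term: (f(8) + f(42))/2 = (7.00139 + 20.8566)/2 = 13.9290.
Integral + boundary = 545.534.
k=1: B_{2}/(2)! × [f^{(1)}(42) − f^{(1)}(8)] = 1/12 × (0.148976 − 0.758484) = -0.0507923.
Running total after k=1: 545.483.
k=2: B_{4}/(4)! × [f^{(3)}(42) − f^{(3)}(8)] = −1/720 × (0.000317263 − 0.000696897) = 5.27270e-07.
Running total after k=2: 545.483.
k=3: B_{6}/(6)! × [f^{(5)}(42) − f^{(5)}(8)] = 1/30240 × (1.64762e-07 − 3.28640e-07) = -5.41925e-12.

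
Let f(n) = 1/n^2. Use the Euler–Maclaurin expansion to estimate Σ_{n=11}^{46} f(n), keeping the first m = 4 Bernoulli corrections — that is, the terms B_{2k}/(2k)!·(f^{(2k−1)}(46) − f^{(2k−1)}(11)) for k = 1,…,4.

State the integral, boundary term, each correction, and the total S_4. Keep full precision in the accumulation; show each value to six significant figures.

The integral term ∫_11^46 1/x^2 dx = 0.0691700.
Endpoint term: (f(11) + f(46))/2 = (0.00826446 + 0.000472590)/2 = 0.00436853.
So far: 0.0735385.
Order-1 term: 1/12 · (-2.05474e-05 − (-0.00150263)) = 0.000123507.
After k=1: 0.0736620.
Order-2 term: −1/720 · (-1.16526e-07 − (-0.000149021)) = -2.06812e-07.
After k=2: 0.0736618.
Order-3 term: 1/30240 · (-1.65207e-09 − (-3.69474e-05)) = 1.22175e-09.
After k=3: 0.0736618.
Order-4 term: −1/1209600 · (-4.37220e-11 − (-1.70996e-05)) = -1.41366e-11.

S_4 ≈ 0.0736618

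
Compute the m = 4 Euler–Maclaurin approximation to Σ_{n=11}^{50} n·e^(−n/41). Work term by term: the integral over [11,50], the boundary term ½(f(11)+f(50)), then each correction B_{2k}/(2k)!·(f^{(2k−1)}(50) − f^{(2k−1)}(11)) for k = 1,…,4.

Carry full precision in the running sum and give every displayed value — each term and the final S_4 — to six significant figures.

∫_11^50 x·e^(−x/41) dx evaluates to 528.265.
Boundary: ½(f(11) + f(50)) = ½(8.41152 + 14.7687) = 11.5901.
Integral + boundary = 539.855.
k=1: B_{2}/(2)! × [f^{(1)}(50) − f^{(1)}(11)] = 1/12 × (-0.0648382 − 0.559525) = -0.0520303.
After k=1: 539.803.
k=2: B_{4}/(4)! × [f^{(3)}(50) − f^{(3)}(11)] = −1/720 × (0.000312856 − 0.00124265) = 1.29138e-06.
After k=2: 539.803.
k=3: B_{6}/(6)! × [f^{(5)}(50) − f^{(5)}(11)] = 1/30240 × (3.95171e-07 − 1.28046e-06) = -2.92753e-11.
After k=3: 539.803.
k=4: B_{8}/(8)! × [f^{(7)}(50) − f^{(7)}(11)] = −1/1209600 × (3.59446e-10 − 1.08369e-09) = 5.98744e-16.

S_4 ≈ 539.803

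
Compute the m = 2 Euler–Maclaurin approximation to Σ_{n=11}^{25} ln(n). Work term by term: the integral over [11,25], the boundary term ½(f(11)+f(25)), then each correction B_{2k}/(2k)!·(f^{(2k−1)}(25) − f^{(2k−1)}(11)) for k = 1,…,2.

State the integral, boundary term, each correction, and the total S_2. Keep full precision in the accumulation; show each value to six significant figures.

∫_11^25 ln(x) dx evaluates to 40.0950.
½[f(11) + f(25)] = ½[2.39790 + 3.21888] = 2.80839.
So far: 42.9034.
k=1: B_{2}/(2)! × [f^{(1)}(25) − f^{(1)}(11)] = 1/12 × (0.0400000 − 0.0909091) = -0.00424242.
Partial sum through k=1: 42.8992.
k=2: B_{4}/(4)! × [f^{(3)}(25) − f^{(3)}(11)] = −1/720 × (0.000128000 − 0.00150263) = 1.90921e-06.

S_2 ≈ 42.8992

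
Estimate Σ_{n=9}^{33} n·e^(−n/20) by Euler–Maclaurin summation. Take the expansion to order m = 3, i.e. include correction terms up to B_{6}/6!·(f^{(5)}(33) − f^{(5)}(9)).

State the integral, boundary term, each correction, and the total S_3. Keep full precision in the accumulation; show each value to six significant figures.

S_3 ≈ 172.250

Integral: ∫_9^33 x·e^(−x/20) dx = 166.251.
½[f(9) + f(33)] = ½[5.73865 + 6.33765] = 6.03815.
Integral + boundary = 172.290.
k=1: B_{2}/(2)! × [f^{(1)}(33) − f^{(1)}(9)] = 1/12 × (-0.124832 − 0.350695) = -0.0396273.
Partial sum through k=1: 172.250.
k=2: B_{4}/(4)! × [f^{(3)}(33) − f^{(3)}(9)] = −1/720 × (0.000648168 − 0.00406488) = 4.74543e-06.
Partial sum through k=2: 172.250.
k=3: B_{6}/(6)! × [f^{(5)}(33) − f^{(5)}(9)] = 1/30240 × (4.02104e-06 − 1.81326e-05) = -4.66650e-10.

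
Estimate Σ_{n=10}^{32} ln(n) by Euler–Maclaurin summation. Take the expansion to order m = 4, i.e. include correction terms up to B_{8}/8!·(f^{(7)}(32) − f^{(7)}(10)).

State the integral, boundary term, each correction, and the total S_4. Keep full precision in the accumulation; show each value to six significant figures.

Integral: ∫_10^32 ln(x) dx = 65.8777.
Boundary: ½(f(10) + f(32)) = ½(2.30259 + 3.46574) = 2.88416.
So far: 68.7619.
Order-1 term: 1/12 · (0.0312500 − 0.100000) = -0.00572917.
Partial sum through k=1: 68.7561.
Order-2 term: −1/720 · (6.10352e-05 − 0.00200000) = 2.69301e-06.
Partial sum through k=2: 68.7561.
Order-3 term: 1/30240 · (7.15256e-07 − 0.000240000) = -7.91286e-09.
Partial sum through k=3: 68.7561.
Order-4 term: −1/1209600 · (2.09548e-08 − 7.20000e-05) = 5.95065e-11.

S_4 ≈ 68.7561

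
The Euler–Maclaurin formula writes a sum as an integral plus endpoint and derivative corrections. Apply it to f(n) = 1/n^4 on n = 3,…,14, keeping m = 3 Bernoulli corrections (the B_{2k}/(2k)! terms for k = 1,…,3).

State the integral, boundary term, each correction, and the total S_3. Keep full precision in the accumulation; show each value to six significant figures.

S_3 ≈ 0.0197163

Integral: ∫_3^14 1/x^4 dx = 0.0122242.
Endpoint term: (f(3) + f(14))/2 = (0.0123457 + 2.60308e-05)/2 = 0.00618585.
Running total after boundary: 0.0184101.
Correction k=1: B_{2}/2! · (f^{(1)}(14) − f^{(1)}(3)) = 1/12 · (-7.43738e-06 − (-0.0164609)) = 0.00137112.
After k=1: 0.0197812.
Correction k=2: B_{4}/4! · (f^{(3)}(14) − f^{(3)}(3)) = −1/720 · (-1.13837e-06 − (-0.0548697)) = -7.62063e-05.
After k=2: 0.0197050.
Correction k=3: B_{6}/6! · (f^{(5)}(14) − f^{(5)}(3)) = 1/30240 · (-3.25250e-07 − (-0.341411)) = 1.12900e-05.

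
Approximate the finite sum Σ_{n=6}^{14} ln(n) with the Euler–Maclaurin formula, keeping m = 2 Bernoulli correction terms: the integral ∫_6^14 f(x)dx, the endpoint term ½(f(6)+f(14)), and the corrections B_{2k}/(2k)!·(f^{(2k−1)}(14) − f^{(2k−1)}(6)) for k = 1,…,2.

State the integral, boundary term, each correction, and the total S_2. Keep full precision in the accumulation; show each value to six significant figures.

S_2 ≈ 20.4037

Integral: ∫_6^14 ln(x) dx = 18.1962.
½[f(6) + f(14)] = ½[1.79176 + 2.63906] = 2.21541.
So far: 20.4117.
Correction k=1: B_{2}/2! · (f^{(1)}(14) − f^{(1)}(6)) = 1/12 · (0.0714286 − 0.166667) = -0.00793651.
After k=1: 20.4037.
Correction k=2: B_{4}/4! · (f^{(3)}(14) − f^{(3)}(6)) = −1/720 · (0.000728863 − 0.00925926) = 1.18478e-05.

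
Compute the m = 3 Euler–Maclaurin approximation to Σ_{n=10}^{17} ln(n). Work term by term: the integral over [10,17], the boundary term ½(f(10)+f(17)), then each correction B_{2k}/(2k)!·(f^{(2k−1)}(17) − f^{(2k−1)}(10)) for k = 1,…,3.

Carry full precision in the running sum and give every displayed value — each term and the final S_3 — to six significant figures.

S_3 ≈ 20.7032

∫_10^17 ln(x) dx evaluates to 18.1388.
Endpoint term: (f(10) + f(17))/2 = (2.30259 + 2.83321)/2 = 2.56790.
Running total after boundary: 20.7067.
Correction k=1: B_{2}/2! · (f^{(1)}(17) − f^{(1)}(10)) = 1/12 · (0.0588235 − 0.100000) = -0.00343137.
Partial sum through k=1: 20.7032.
Correction k=2: B_{4}/4! · (f^{(3)}(17) − f^{(3)}(10)) = −1/720 · (0.000407083 − 0.00200000) = 2.21238e-06.
Partial sum through k=2: 20.7032.
Correction k=3: B_{6}/6! · (f^{(5)}(17) − f^{(5)}(10)) = 1/30240 · (1.69031e-05 − 0.000240000) = -7.37754e-09.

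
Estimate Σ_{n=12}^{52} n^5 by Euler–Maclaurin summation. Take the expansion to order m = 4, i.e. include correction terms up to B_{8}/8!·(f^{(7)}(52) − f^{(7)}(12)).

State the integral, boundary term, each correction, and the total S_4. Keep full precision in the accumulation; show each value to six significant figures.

The integral term ∫_12^52 x^5 dx = 3.29460e+09.
Boundary: ½(f(12) + f(52)) = ½(248832 + 3.80204e+08) = 1.90226e+08.
So far: 3.48483e+09.
k=1: B_{2}/(2)! × [f^{(1)}(52) − f^{(1)}(12)] = 1/12 × (3.65581e+07 − 103680) = 3.03787e+06.
Partial sum through k=1: 3.48787e+09.
k=2: B_{4}/(4)! × [f^{(3)}(52) − f^{(3)}(12)] = −1/720 × (162240 − 8640.00) = -213.333.
Partial sum through k=2: 3.48787e+09.
k=3: B_{6}/(6)! × [f^{(5)}(52) − f^{(5)}(12)] = 1/30240 × (120.000 − 120.000) = 0.00000.
Partial sum through k=3: 3.48787e+09.
k=4: B_{8}/(8)! × [f^{(7)}(52) − f^{(7)}(12)] = −1/1209600 × (0.00000 − 0.00000) = 0.00000.

S_4 ≈ 3.48787e+09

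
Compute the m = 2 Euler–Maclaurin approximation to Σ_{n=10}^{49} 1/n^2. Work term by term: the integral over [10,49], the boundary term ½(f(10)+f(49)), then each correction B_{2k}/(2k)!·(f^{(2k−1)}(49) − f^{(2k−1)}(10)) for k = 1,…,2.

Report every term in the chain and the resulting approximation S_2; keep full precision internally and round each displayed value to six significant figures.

S_2 ≈ 0.0849650

Integral: ∫_10^49 1/x^2 dx = 0.0795918.
½[f(10) + f(49)] = ½[0.0100000 + 0.000416493] = 0.00520825.
Running total after boundary: 0.0848001.
Order-1 term: 1/12 · (-1.69997e-05 − (-0.00200000)) = 0.000165250.
After k=1: 0.0849653.
Order-2 term: −1/720 · (-8.49632e-08 − (-0.000240000)) = -3.33215e-07.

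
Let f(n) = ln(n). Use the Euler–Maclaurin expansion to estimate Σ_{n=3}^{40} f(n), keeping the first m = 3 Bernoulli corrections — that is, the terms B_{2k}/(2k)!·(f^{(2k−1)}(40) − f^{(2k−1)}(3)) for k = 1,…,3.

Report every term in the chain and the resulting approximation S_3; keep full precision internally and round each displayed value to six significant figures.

S_3 ≈ 109.627

Integral: ∫_3^40 ln(x) dx = 107.259.
½[f(3) + f(40)] = ½[1.09861 + 3.68888] = 2.39375.
Integral + boundary = 109.653.
k=1: B_{2}/(2)! × [f^{(1)}(40) − f^{(1)}(3)] = 1/12 × (0.0250000 − 0.333333) = -0.0256944.
Partial sum through k=1: 109.627.
k=2: B_{4}/(4)! × [f^{(3)}(40) − f^{(3)}(3)] = −1/720 × (3.12500e-05 − 0.0740741) = 0.000102837.
Partial sum through k=2: 109.627.
k=3: B_{6}/(6)! × [f^{(5)}(40) − f^{(5)}(3)] = 1/30240 × (2.34375e-07 − 0.0987654) = -3.26604e-06.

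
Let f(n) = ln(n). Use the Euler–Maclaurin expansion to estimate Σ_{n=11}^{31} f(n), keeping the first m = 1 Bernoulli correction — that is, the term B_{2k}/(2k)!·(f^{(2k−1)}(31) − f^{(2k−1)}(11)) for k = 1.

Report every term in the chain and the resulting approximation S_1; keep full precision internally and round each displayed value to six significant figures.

S_1 ≈ 62.9878

∫_11^31 ln(x) dx evaluates to 60.0768.
Boundary: ½(f(11) + f(31)) = ½(2.39790 + 3.43399) = 2.91594.
Integral + boundary = 62.9927.
k=1: B_{2}/(2)! × [f^{(1)}(31) − f^{(1)}(11)] = 1/12 × (0.0322581 − 0.0909091) = -0.00488759.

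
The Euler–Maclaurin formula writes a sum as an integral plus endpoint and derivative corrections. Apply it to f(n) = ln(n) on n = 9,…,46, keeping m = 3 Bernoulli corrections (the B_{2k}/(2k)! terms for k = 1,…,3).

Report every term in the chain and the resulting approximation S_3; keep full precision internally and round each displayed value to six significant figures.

The integral term ∫_9^46 ln(x) dx = 119.342.
Boundary: ½(f(9) + f(46)) = ½(2.19722 + 3.82864) = 3.01293.
Running total after boundary: 122.355.
Correction k=1: B_{2}/2! · (f^{(1)}(46) − f^{(1)}(9)) = 1/12 · (0.0217391 − 0.111111) = -0.00744767.
Running total after k=1: 122.348.
Correction k=2: B_{4}/4! · (f^{(3)}(46) − f^{(3)}(9)) = −1/720 · (2.05474e-05 − 0.00274348) = 3.78186e-06.
Running total after k=2: 122.348.
Correction k=3: B_{6}/6! · (f^{(5)}(46) − f^{(5)}(9)) = 1/30240 · (1.16526e-07 − 0.000406442) = -1.34367e-08.

S_3 ≈ 122.348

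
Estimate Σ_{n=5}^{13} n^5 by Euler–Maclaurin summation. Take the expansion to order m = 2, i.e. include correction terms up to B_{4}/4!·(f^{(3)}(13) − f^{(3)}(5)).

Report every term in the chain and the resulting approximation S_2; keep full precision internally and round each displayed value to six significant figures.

∫_5^13 x^5 dx evaluates to 801864.
½[f(5) + f(13)] = ½[3125.00 + 371293] = 187209.
So far: 989073.
k=1: B_{2}/(2)! × [f^{(1)}(13) − f^{(1)}(5)] = 1/12 × (142805 − 3125.00) = 11640.0.
After k=1: 1.00071e+06.
k=2: B_{4}/(4)! × [f^{(3)}(13) − f^{(3)}(5)] = −1/720 × (10140.0 − 1500.00) = -12.0000.

S_2 ≈ 1.00070e+06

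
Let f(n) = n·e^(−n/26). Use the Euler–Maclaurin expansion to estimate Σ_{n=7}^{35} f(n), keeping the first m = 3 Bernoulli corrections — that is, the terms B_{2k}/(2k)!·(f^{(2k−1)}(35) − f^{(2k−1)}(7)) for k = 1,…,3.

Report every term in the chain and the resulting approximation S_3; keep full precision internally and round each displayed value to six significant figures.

S_3 ≈ 249.918

The integral term ∫_7^35 x·e^(−x/26) dx = 242.744.
½[f(7) + f(35)] = ½[5.34777 + 9.10837] = 7.22807.
Integral + boundary = 249.972.
Correction k=1: B_{2}/2! · (f^{(1)}(35) − f^{(1)}(7)) = 1/12 · (-0.0900828 − 0.558284) = -0.0540305.
Partial sum through k=1: 249.918.
Correction k=2: B_{4}/4! · (f^{(3)}(35) − f^{(3)}(7)) = −1/720 · (0.000636680 − 0.00308612) = 3.40200e-06.
Partial sum through k=2: 249.918.
Correction k=3: B_{6}/6! · (f^{(5)}(35) − f^{(5)}(7)) = 1/30240 · (2.08080e-06 − 7.90884e-06) = -1.92726e-10.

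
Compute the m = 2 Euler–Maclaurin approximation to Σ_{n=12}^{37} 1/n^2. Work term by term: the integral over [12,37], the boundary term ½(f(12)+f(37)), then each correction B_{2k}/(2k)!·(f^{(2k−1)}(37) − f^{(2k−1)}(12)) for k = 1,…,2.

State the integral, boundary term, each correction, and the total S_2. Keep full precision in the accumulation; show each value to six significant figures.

Integral: ∫_12^37 1/x^2 dx = 0.0563063.
Boundary: ½(f(12) + f(37)) = ½(0.00694444 + 0.000730460) = 0.00383745.
So far: 0.0601438.
k=1: B_{2}/(2)! × [f^{(1)}(37) − f^{(1)}(12)] = 1/12 × (-3.94843e-05 − (-0.00115741)) = 9.31603e-05.
Running total after k=1: 0.0602369.
k=2: B_{4}/(4)! × [f^{(3)}(37) − f^{(3)}(12)] = −1/720 × (-3.46101e-07 − (-9.64506e-05)) = -1.33478e-07.

S_2 ≈ 0.0602368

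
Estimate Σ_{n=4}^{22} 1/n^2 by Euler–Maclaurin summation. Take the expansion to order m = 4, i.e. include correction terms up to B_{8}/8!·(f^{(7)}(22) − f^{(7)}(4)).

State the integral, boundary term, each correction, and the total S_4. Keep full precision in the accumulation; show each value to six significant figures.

Integral: ∫_4^22 1/x^2 dx = 0.204545.
Boundary: ½(f(4) + f(22)) = ½(0.0625000 + 0.00206612) = 0.0322831.
So far: 0.236829.
Order-1 term: 1/12 · (-0.000187829 − (-0.0312500)) = 0.00258851.
Partial sum through k=1: 0.239417.
Order-2 term: −1/720 · (-4.65691e-06 − (-0.0234375)) = -3.25456e-05.
Partial sum through k=2: 0.239384.
Order-3 term: 1/30240 · (-2.88651e-07 − (-0.0439453)) = 1.45321e-06.
Partial sum through k=3: 0.239386.
Order-4 term: −1/1209600 · (-3.33977e-08 − (-0.153809)) = -1.27157e-07.

S_4 ≈ 0.239386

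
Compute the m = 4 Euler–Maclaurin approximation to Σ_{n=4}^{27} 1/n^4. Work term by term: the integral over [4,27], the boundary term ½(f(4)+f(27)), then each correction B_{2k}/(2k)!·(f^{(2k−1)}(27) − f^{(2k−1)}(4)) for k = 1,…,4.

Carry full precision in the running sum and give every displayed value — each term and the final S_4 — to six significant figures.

∫_4^27 1/x^4 dx evaluates to 0.00519140.
Endpoint term: (f(4) + f(27))/2 = (0.00390625 + 1.88168e-06)/2 = 0.00195407.
Running total after boundary: 0.00714546.
Correction k=1: B_{2}/2! · (f^{(1)}(27) − f^{(1)}(4)) = 1/12 · (-2.78767e-07 − (-0.00390625)) = 0.000325498.
After k=1: 0.00747096.
Correction k=2: B_{4}/4! · (f^{(3)}(27) − f^{(3)}(4)) = −1/720 · (-1.14719e-08 − (-0.00732422)) = -1.01725e-05.
After k=2: 0.00746079.
Correction k=3: B_{6}/6! · (f^{(5)}(27) − f^{(5)}(4)) = 1/30240 · (-8.81242e-10 − (-0.0256348)) = 8.47710e-07.
After k=3: 0.00746164.
Correction k=4: B_{8}/8! · (f^{(7)}(27) − f^{(7)}(4)) = −1/1209600 · (-1.08795e-10 − (-0.144196)) = -1.19209e-07.

S_4 ≈ 0.00746152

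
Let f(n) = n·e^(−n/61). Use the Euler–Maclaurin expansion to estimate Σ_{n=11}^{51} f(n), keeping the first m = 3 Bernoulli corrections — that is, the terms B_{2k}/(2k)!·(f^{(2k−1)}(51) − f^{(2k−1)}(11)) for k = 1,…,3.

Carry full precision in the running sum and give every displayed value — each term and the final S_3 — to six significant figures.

S_3 ≈ 721.824

The integral term ∫_11^51 x·e^(−x/61) dx = 706.231.
½[f(11) + f(51)] = ½[9.18496 + 22.1040] = 15.6445.
Running total after boundary: 721.875.
Correction k=1: B_{2}/2! · (f^{(1)}(51) − f^{(1)}(11)) = 1/12 · (0.0710512 − 0.684423) = -0.0511143.
After k=1: 721.824.
Correction k=2: B_{4}/4! · (f^{(3)}(51) − f^{(3)}(11)) = −1/720 · (0.000252049 − 0.000632737) = 5.28733e-07.
After k=2: 721.824.
Correction k=3: B_{6}/6! · (f^{(5)}(51) − f^{(5)}(11)) = 1/30240 · (1.30342e-07 − 2.90658e-07) = -5.30145e-12.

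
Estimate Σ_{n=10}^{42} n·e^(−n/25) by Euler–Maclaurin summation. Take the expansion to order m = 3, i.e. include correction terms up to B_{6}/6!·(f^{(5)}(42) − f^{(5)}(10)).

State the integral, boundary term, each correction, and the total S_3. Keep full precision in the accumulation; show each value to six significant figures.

S_3 ≈ 281.575

Integral: ∫_10^42 x·e^(−x/25) dx = 274.354.
Endpoint term: (f(10) + f(42))/2 = (6.70320 + 7.82771)/2 = 7.26545.
Integral + boundary = 281.619.
Correction k=1: B_{2}/2! · (f^{(1)}(42) − f^{(1)}(10)) = 1/12 · (-0.126734 − 0.402192) = -0.0440772.
Running total after k=1: 281.575.
Correction k=2: B_{4}/4! · (f^{(3)}(42) − f^{(3)}(10)) = −1/720 · (0.000393622 − 0.00278853) = 3.32626e-06.
Running total after k=2: 281.575.
Correction k=3: B_{6}/6! · (f^{(5)}(42) − f^{(5)}(10)) = 1/30240 · (1.58403e-06 − 7.89369e-06) = -2.08653e-10.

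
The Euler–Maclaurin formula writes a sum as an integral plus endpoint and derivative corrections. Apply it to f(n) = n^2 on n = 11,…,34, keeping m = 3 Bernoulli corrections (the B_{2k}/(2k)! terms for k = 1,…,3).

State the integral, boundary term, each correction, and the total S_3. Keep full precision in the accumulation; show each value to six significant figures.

The integral term ∫_11^34 x^2 dx = 12657.7.
Boundary: ½(f(11) + f(34)) = ½(121.000 + 1156.00) = 638.500.
Running total after boundary: 13296.2.
k=1: B_{2}/(2)! × [f^{(1)}(34) − f^{(1)}(11)] = 1/12 × (68.0000 − 22.0000) = 3.83333.
After k=1: 13300.0.
k=2: B_{4}/(4)! × [f^{(3)}(34) − f^{(3)}(11)] = −1/720 × (0.00000 − 0.00000) = 0.00000.
After k=2: 13300.0.
k=3: B_{6}/(6)! × [f^{(5)}(34) − f^{(5)}(11)] = 1/30240 × (0.00000 − 0.00000) = 0.00000.

S_3 ≈ 13300.0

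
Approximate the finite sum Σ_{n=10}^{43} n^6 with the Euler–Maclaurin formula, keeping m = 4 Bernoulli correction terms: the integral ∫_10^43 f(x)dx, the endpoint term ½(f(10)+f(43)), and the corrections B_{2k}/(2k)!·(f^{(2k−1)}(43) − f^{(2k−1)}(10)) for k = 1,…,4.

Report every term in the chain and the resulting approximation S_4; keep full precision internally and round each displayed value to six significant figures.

∫_10^43 x^6 dx evaluates to 3.88298e+10.
½[f(10) + f(43)] = ½[1.00000e+06 + 6.32136e+09] = 3.16118e+09.
Running total after boundary: 4.19910e+10.
Order-1 term: 1/12 · (8.82051e+08 − 600000) = 7.34542e+07.
After k=1: 4.20644e+10.
Order-2 term: −1/720 · (9.54084e+06 − 120000) = -13084.5.
After k=2: 4.20644e+10.
Order-3 term: 1/30240 · (30960.0 − 7200.00) = 0.785714.
After k=3: 4.20644e+10.
Order-4 term: −1/1209600 · (0.00000 − 0.00000) = 0.00000.

S_4 ≈ 4.20644e+10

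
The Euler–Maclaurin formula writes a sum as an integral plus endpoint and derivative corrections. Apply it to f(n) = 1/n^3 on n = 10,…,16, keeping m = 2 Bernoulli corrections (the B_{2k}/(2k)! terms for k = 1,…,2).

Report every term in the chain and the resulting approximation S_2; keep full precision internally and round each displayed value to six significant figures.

S_2 ≈ 0.00369005

The integral term ∫_10^16 1/x^3 dx = 0.00304688.
Endpoint term: (f(10) + f(16))/2 = (0.00100000 + 0.000244141)/2 = 0.000622070.
So far: 0.00366895.
Order-1 term: 1/12 · (-4.57764e-05 − (-0.000300000)) = 2.11853e-05.
After k=1: 0.00369013.
Order-2 term: −1/720 · (-3.57628e-06 − (-6.00000e-05)) = -7.83663e-08.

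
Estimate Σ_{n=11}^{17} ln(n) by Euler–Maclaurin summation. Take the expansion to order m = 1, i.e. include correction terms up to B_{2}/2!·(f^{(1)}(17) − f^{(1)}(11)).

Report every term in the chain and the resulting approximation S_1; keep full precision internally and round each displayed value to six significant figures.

S_1 ≈ 18.4007

Integral: ∫_11^17 ln(x) dx = 15.7878.
Boundary: ½(f(11) + f(17)) = ½(2.39790 + 2.83321) = 2.61555.
So far: 18.4033.
Correction k=1: B_{2}/2! · (f^{(1)}(17) − f^{(1)}(11)) = 1/12 · (0.0588235 − 0.0909091) = -0.00267380.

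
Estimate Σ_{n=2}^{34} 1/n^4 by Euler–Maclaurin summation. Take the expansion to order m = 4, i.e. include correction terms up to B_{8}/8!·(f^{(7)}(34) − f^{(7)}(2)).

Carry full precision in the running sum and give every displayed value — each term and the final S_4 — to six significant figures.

S_4 ≈ 0.0822130

∫_2^34 1/x^4 dx evaluates to 0.0416582.
½[f(2) + f(34)] = ½[0.0625000 + 7.48315e-07] = 0.0312504.
Running total after boundary: 0.0729086.
Order-1 term: 1/12 · (-8.80370e-08 − (-0.125000)) = 0.0104167.
After k=1: 0.0833252.
Order-2 term: −1/720 · (-2.28470e-09 − (-0.937500)) = -0.00130208.
After k=2: 0.0820231.
Order-3 term: 1/30240 · (-1.10677e-10 − (-13.1250)) = 0.000434028.
After k=3: 0.0824572.
Order-4 term: −1/1209600 · (-8.61675e-12 − (-295.312)) = -0.000244141.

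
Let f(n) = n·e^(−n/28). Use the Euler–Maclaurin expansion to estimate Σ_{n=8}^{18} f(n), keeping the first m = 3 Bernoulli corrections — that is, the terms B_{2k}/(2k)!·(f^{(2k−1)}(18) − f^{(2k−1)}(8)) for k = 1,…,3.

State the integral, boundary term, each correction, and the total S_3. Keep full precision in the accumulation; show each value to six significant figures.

Integral: ∫_8^18 x·e^(−x/28) dx = 80.2741.
Boundary: ½(f(8) + f(18)) = ½(6.01182 + 9.46418) = 7.73800.
Running total after boundary: 88.0121.
Correction k=1: B_{2}/2! · (f^{(1)}(18) − f^{(1)}(8)) = 1/12 · (0.187781 − 0.536769) = -0.0290823.
After k=1: 87.9831.
Correction k=2: B_{4}/4! · (f^{(3)}(18) − f^{(3)}(8)) = −1/720 · (0.00158081 − 0.00260169) = 1.41788e-06.
After k=2: 87.9831.
Correction k=3: B_{6}/6! · (f^{(5)}(18) − f^{(5)}(8)) = 1/30240 · (3.72718e-06 − 5.76368e-06) = -6.73445e-11.

S_3 ≈ 87.9831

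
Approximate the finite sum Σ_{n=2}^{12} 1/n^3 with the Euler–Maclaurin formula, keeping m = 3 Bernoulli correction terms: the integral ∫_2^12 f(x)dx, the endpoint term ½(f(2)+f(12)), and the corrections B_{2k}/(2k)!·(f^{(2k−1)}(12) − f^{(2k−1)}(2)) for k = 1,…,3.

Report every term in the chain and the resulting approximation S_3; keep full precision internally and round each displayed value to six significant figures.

∫_2^12 1/x^3 dx evaluates to 0.121528.
½[f(2) + f(12)] = ½[0.125000 + 0.000578704] = 0.0627894.
Running total after boundary: 0.184317.
Correction k=1: B_{2}/2! · (f^{(1)}(12) − f^{(1)}(2)) = 1/12 · (-0.000144676 − (-0.187500)) = 0.0156129.
Partial sum through k=1: 0.199930.
Correction k=2: B_{4}/4! · (f^{(3)}(12) − f^{(3)}(2)) = −1/720 · (-2.00939e-05 − (-0.937500)) = -0.00130206.
Partial sum through k=2: 0.198628.
Correction k=3: B_{6}/6! · (f^{(5)}(12) − f^{(5)}(2)) = 1/30240 · (-5.86071e-06 − (-9.84375)) = 0.000325521.

S_3 ≈ 0.198954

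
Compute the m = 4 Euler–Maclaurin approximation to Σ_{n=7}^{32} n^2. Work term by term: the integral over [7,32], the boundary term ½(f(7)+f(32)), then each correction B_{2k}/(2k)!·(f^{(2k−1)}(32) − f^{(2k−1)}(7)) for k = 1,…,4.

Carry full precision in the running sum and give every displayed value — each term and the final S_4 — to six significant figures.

Integral: ∫_7^32 x^2 dx = 10808.3.
Endpoint term: (f(7) + f(32))/2 = (49.0000 + 1024.00)/2 = 536.500.
Running total after boundary: 11344.8.
k=1: B_{2}/(2)! × [f^{(1)}(32) − f^{(1)}(7)] = 1/12 × (64.0000 − 14.0000) = 4.16667.
Running total after k=1: 11349.0.
k=2: B_{4}/(4)! × [f^{(3)}(32) − f^{(3)}(7)] = −1/720 × (0.00000 − 0.00000) = 0.00000.
Running total after k=2: 11349.0.
k=3: B_{6}/(6)! × [f^{(5)}(32) − f^{(5)}(7)] = 1/30240 × (0.00000 − 0.00000) = 0.00000.
Running total after k=3: 11349.0.
k=4: B_{8}/(8)! × [f^{(7)}(32) − f^{(7)}(7)] = −1/1209600 × (0.00000 − 0.00000) = 0.00000.

S_4 ≈ 11349.0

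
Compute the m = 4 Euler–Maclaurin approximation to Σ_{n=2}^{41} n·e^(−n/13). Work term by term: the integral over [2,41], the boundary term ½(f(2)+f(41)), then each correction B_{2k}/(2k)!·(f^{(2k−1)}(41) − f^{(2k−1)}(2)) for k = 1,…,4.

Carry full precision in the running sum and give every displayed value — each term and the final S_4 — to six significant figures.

S_4 ≈ 138.891

The integral term ∫_2^41 x·e^(−x/13) dx = 137.227.
Boundary: ½(f(2) + f(41)) = ½(1.71481 + 1.75019) = 1.73250.
So far: 138.960.
Order-1 term: 1/12 · (-0.0919426 − 0.725496) = -0.0681199.
After k=1: 138.891.
Order-2 term: −1/720 · (-3.88599e-05 − 0.0144397) = 2.01091e-05.
After k=2: 138.891.
Order-3 term: 1/30240 · (2.75928e-06 − 0.000145482) = -4.71967e-09.
After k=3: 138.891.
Order-4 term: −1/1209600 · (3.40148e-08 − 1.21611e-06) = 9.77259e-13.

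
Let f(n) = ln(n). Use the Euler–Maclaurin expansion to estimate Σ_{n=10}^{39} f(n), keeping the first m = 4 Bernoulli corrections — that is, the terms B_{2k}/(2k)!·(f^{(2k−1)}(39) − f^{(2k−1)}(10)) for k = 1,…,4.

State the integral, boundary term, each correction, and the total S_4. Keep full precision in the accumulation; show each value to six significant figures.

Integral: ∫_10^39 ln(x) dx = 90.8531.
Boundary: ½(f(10) + f(39)) = ½(2.30259 + 3.66356) = 2.98307.
Integral + boundary = 93.8361.
Order-1 term: 1/12 · (0.0256410 − 0.100000) = -0.00619658.
After k=1: 93.8299.
Order-2 term: −1/720 · (3.37160e-05 − 0.00200000) = 2.73095e-06.
After k=2: 93.8299.
Order-3 term: 1/30240 · (2.66004e-07 − 0.000240000) = -7.92771e-09.
After k=3: 93.8299.
Order-4 term: −1/1209600 · (5.24663e-09 − 7.20000e-05) = 5.95195e-11.

S_4 ≈ 93.8299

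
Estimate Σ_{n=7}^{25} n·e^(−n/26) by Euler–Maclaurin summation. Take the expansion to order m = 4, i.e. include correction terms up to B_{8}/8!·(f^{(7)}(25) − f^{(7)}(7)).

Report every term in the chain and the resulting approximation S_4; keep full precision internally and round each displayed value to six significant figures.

S_4 ≈ 155.956

Integral: ∫_7^25 x·e^(−x/26) dx = 148.548.
Boundary: ½(f(7) + f(25)) = ½(5.34777 + 9.55761) = 7.45269.
Running total after boundary: 156.001.
k=1: B_{2}/(2)! × [f^{(1)}(25) − f^{(1)}(7)] = 1/12 × (0.0147040 − 0.558284) = -0.0452983.
Running total after k=1: 155.956.
k=2: B_{4}/(4)! × [f^{(3)}(25) − f^{(3)}(7)] = −1/720 × (0.00115283 − 0.00308612) = 2.68513e-06.
Running total after k=2: 155.956.
k=3: B_{6}/(6)! × [f^{(5)}(25) − f^{(5)}(7)] = 1/30240 × (3.37856e-06 − 7.90884e-06) = -1.49811e-10.
Running total after k=3: 155.956.
k=4: B_{8}/(8)! × [f^{(7)}(25) − f^{(7)}(7)] = −1/1209600 × (7.47301e-09 − 1.66456e-08) = 7.58315e-15.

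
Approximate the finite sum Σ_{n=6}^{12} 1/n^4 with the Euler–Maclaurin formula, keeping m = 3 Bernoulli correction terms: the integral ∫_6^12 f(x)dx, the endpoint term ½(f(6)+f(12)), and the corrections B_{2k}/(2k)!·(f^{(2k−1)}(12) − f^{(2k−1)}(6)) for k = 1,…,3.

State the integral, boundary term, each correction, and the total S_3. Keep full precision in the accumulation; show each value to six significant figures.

∫_6^12 1/x^4 dx evaluates to 0.00135031.
Endpoint term: (f(6) + f(12))/2 = (0.000771605 + 4.82253e-05)/2 = 0.000409915.
Running total after boundary: 0.00176022.
Order-1 term: 1/12 · (-1.60751e-05 − (-0.000514403)) = 4.15273e-05.
Partial sum through k=1: 0.00180175.
Order-2 term: −1/720 · (-3.34898e-06 − (-0.000428669)) = -5.90723e-07.
Partial sum through k=2: 0.00180116.
Order-3 term: 1/30240 · (-1.30238e-06 − (-0.000666819)) = 2.20078e-08.

S_3 ≈ 0.00180118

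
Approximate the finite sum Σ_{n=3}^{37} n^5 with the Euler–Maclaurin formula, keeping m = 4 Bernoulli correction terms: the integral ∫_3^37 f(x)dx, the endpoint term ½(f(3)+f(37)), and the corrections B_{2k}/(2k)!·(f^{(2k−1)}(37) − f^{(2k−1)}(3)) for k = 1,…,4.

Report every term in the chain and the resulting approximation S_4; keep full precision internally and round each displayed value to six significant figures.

Integral: ∫_3^37 x^5 dx = 4.27621e+08.
Boundary: ½(f(3) + f(37)) = ½(243.000 + 6.93440e+07) = 3.46721e+07.
Integral + boundary = 4.62293e+08.
Order-1 term: 1/12 · (9.37080e+06 − 405.000) = 780867.
After k=1: 4.63074e+08.
Order-2 term: −1/720 · (82140.0 − 540.000) = -113.333.
After k=2: 4.63074e+08.
Order-3 term: 1/30240 · (120.000 − 120.000) = 0.00000.
After k=3: 4.63074e+08.
Order-4 term: −1/1209600 · (0.00000 − 0.00000) = 0.00000.

S_4 ≈ 4.63074e+08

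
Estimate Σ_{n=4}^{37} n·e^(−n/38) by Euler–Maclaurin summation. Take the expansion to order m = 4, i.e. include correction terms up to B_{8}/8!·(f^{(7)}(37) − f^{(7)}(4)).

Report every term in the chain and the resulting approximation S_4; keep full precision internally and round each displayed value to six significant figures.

∫_4^37 x·e^(−x/38) dx evaluates to 360.126.
½[f(4) + f(37)] = ½[3.60035 + 13.9745] = 8.78742.
So far: 368.914.
Correction k=1: B_{2}/2! · (f^{(1)}(37) − f^{(1)}(4)) = 1/12 · (0.00993918 − 0.805342) = -0.0662835.
Partial sum through k=1: 368.847.
Correction k=2: B_{4}/4! · (f^{(3)}(37) − f^{(3)}(4)) = −1/720 · (0.000529998 − 0.00180437) = 1.76997e-06.
Partial sum through k=2: 368.847.
Correction k=3: B_{6}/6! · (f^{(5)}(37) − f^{(5)}(4)) = 1/30240 · (7.29303e-07 − 2.11290e-06) = -4.57540e-11.
Partial sum through k=3: 368.847.
Correction k=4: B_{8}/8! · (f^{(7)}(37) − f^{(7)}(4)) = −1/1209600 · (7.55935e-10 − 2.06111e-09) = 1.07901e-15.

S_4 ≈ 368.847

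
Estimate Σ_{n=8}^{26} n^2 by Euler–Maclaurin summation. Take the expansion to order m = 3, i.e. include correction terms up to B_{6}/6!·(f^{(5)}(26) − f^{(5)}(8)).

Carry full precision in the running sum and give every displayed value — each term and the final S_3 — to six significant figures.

S_3 ≈ 6061.00

∫_8^26 x^2 dx evaluates to 5688.00.
Boundary: ½(f(8) + f(26)) = ½(64.0000 + 676.000) = 370.000.
So far: 6058.00.
Order-1 term: 1/12 · (52.0000 − 16.0000) = 3.00000.
Partial sum through k=1: 6061.00.
Order-2 term: −1/720 · (0.00000 − 0.00000) = 0.00000.
Partial sum through k=2: 6061.00.
Order-3 term: 1/30240 · (0.00000 − 0.00000) = 0.00000.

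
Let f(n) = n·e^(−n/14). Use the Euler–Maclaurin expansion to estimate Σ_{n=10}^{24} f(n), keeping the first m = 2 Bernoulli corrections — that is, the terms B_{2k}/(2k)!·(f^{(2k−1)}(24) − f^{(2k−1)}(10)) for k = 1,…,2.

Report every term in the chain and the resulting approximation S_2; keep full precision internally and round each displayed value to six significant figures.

Integral: ∫_10^24 x·e^(−x/14) dx = 68.6769.
½[f(10) + f(24)] = ½[4.89542 + 4.32222] = 4.60882.
Running total after boundary: 73.2857.
Correction k=1: B_{2}/2! · (f^{(1)}(24) − f^{(1)}(10)) = 1/12 · (-0.128637 − 0.139869) = -0.0223755.
After k=1: 73.2633.
Correction k=2: B_{4}/4! · (f^{(3)}(24) − f^{(3)}(10)) = −1/720 · (0.00118136 − 0.00570894) = 6.28830e-06.

S_2 ≈ 73.2633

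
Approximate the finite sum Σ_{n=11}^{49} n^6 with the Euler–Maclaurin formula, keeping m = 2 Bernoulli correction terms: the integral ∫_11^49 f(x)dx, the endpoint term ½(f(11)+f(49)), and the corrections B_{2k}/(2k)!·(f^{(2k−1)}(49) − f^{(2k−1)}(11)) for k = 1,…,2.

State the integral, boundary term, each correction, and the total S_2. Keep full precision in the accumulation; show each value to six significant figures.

S_2 ≈ 1.03949e+11

∫_11^49 x^6 dx evaluates to 9.68862e+10.
½[f(11) + f(49)] = ½[1.77156e+06 + 1.38413e+10] = 6.92153e+09.
So far: 1.03808e+11.
Order-1 term: 1/12 · (1.69485e+09 − 966306) = 1.41157e+08.
Running total after k=1: 1.03949e+11.
Order-2 term: −1/720 · (1.41179e+07 − 159720) = -19386.3.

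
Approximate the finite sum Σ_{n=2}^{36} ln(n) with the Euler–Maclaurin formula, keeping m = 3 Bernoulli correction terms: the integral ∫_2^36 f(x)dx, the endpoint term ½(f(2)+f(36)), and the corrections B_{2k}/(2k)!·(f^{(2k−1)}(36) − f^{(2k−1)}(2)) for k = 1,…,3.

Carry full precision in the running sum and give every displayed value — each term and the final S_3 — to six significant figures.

S_3 ≈ 95.7197

Integral: ∫_2^36 ln(x) dx = 93.6204.
Endpoint term: (f(2) + f(36))/2 = (0.693147 + 3.58352)/2 = 2.13833.
Integral + boundary = 95.7587.
Order-1 term: 1/12 · (0.0277778 − 0.500000) = -0.0393519.
Running total after k=1: 95.7194.
Order-2 term: −1/720 · (4.28669e-05 − 0.250000) = 0.000347163.
Running total after k=2: 95.7197.
Order-3 term: 1/30240 · (3.96916e-07 − 0.750000) = -2.48016e-05.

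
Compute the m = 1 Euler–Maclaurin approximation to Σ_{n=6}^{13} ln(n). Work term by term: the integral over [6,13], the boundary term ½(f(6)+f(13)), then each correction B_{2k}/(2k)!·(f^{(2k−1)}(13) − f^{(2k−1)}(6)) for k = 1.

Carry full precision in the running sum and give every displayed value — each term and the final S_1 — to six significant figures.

S_1 ≈ 17.7647

The integral term ∫_6^13 ln(x) dx = 15.5938.
Endpoint term: (f(6) + f(13))/2 = (1.79176 + 2.56495)/2 = 2.17835.
Running total after boundary: 17.7721.
Order-1 term: 1/12 · (0.0769231 − 0.166667) = -0.00747863.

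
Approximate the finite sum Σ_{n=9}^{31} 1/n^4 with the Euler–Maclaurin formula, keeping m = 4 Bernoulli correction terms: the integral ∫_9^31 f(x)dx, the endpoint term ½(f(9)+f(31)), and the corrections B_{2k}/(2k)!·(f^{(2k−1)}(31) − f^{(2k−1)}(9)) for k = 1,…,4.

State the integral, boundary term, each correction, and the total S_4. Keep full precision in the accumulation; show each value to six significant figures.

S_4 ≈ 0.000528407

The integral term ∫_9^31 1/x^4 dx = 0.000446058.
Boundary: ½(f(9) + f(31)) = ½(0.000152416 + 1.08281e-06) = 7.67493e-05.
So far: 0.000522808.
Correction k=1: B_{2}/2! · (f^{(1)}(31) − f^{(1)}(9)) = 1/12 · (-1.39718e-07 − (-6.77404e-05)) = 5.63339e-06.
Running total after k=1: 0.000528441.
Correction k=2: B_{4}/4! · (f^{(3)}(31) − f^{(3)}(9)) = −1/720 · (-4.36164e-09 − (-2.50890e-05)) = -3.48398e-08.
Running total after k=2: 0.000528406.
Correction k=3: B_{6}/6! · (f^{(5)}(31) − f^{(5)}(9)) = 1/30240 · (-2.54164e-10 − (-1.73455e-05)) = 5.73586e-10.
Running total after k=3: 0.000528407.
Correction k=4: B_{8}/8! · (f^{(7)}(31) − f^{(7)}(9)) = −1/1209600 · (-2.38031e-11 − (-1.92728e-05)) = -1.59332e-11.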